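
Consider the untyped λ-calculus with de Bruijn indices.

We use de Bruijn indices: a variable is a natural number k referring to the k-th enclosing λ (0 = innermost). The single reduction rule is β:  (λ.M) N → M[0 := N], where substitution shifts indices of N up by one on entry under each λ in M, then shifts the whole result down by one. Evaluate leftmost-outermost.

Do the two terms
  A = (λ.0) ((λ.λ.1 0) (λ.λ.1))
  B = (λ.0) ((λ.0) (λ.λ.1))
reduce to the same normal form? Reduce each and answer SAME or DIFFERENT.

Term A:
  start: (λ.0) ((λ.λ.1 0) (λ.λ.1))
  →1  (λ.λ.1 0) (λ.λ.1)
  →2  λ.(λ.λ.1) 0
  →3  λ.λ.1

Term B:
  start: (λ.0) ((λ.0) (λ.λ.1))
  →1  (λ.0) (λ.λ.1)
  →2  λ.λ.1

Answer: SAME — A ⇓ λ.λ.1, B ⇓ λ.λ.1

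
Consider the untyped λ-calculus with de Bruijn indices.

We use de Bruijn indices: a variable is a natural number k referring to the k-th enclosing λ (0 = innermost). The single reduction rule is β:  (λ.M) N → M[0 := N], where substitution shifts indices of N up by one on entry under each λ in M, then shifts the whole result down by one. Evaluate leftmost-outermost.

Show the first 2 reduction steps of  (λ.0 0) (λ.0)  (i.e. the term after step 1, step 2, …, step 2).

  start: (λ.0 0) (λ.0)
  [1] (λ.0) (λ.0)
  [2] λ.0

Answer: after 2 steps: λ.0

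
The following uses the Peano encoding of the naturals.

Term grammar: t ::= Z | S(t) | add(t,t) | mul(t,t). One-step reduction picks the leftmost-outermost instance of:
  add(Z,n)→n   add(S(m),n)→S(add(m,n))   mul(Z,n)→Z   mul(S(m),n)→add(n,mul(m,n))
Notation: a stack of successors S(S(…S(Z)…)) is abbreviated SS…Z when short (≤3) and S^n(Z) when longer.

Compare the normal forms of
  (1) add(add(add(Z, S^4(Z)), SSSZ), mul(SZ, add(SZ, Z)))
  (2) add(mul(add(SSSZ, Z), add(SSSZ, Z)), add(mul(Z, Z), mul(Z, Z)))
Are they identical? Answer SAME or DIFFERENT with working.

Answer: DIFFERENT — A ⇓ S^8(Z), B ⇓ S^9(Z)

Working:
Term A:
  start: add(add(add(Z, S^4(Z)), SSSZ), mul(SZ, add(SZ, Z)))
  →1  add(add(S^4(Z), SSSZ), mul(SZ, add(SZ, Z)))
  →2  add(S(add(SSSZ, SSSZ)), mul(SZ, add(SZ, Z)))
  →3  S(add(add(SSSZ, SSSZ), mul(SZ, add(SZ, Z))))
  →4  S(add(S(add(SSZ, SSSZ)), mul(SZ, add(SZ, Z))))
  →5  S(S(add(add(SSZ, SSSZ), mul(SZ, add(SZ, Z)))))
  →6  S(S(add(S(add(SZ, SSSZ)), mul(SZ, add(SZ, Z)))))
  →7  S(S(S(add(add(SZ, SSSZ), mul(SZ, add(SZ, Z))))))
  →8  S(S(S(add(S(add(Z, SSSZ)), mul(SZ, add(SZ, Z))))))
  →9  S(S(S(S(add(add(Z, SSSZ), mul(SZ, add(SZ, Z)))))))
  →10  S(S(S(S(add(SSSZ, mul(SZ, add(SZ, Z)))))))
  →11  S(S(S(S(S(add(SSZ, mul(SZ, add(SZ, Z))))))))
  →12  S(S(S(S(S(S(add(SZ, mul(SZ, add(SZ, Z)))))))))
  →13  S(S(S(S(S(S(S(add(Z, mul(SZ, add(SZ, Z))))))))))
  →14  S(S(S(S(S(S(S(mul(SZ, add(SZ, Z)))))))))
  →15  S(S(S(S(S(S(S(add(add(SZ, Z), mul(Z, add(SZ, Z))))))))))
  →16  S(S(S(S(S(S(S(add(S(add(Z, Z)), mul(Z, add(SZ, Z))))))))))
  →17  S(S(S(S(S(S(S(S(add(add(Z, Z), mul(Z, add(SZ, Z)))))))))))
  →18  S(S(S(S(S(S(S(S(add(Z, mul(Z, add(SZ, Z)))))))))))
  →19  S(S(S(S(S(S(S(S(mul(Z, add(SZ, Z))))))))))
  →20  S^8(Z)

Term B:
  start: add(mul(add(SSSZ, Z), add(SSSZ, Z)), add(mul(Z, Z), mul(Z, Z)))
  →1  add(mul(S(add(SSZ, Z)), add(SSSZ, Z)), add(mul(Z, Z), mul(Z, Z)))
  →2  add(add(add(SSSZ, Z), mul(add(SSZ, Z), add(SSSZ, Z))), add(mul(Z, Z), mul(Z, Z)))
  →3  add(add(S(add(SSZ, Z)), mul(add(SSZ, Z), add(SSSZ, Z))), add(mul(Z, Z), mul(Z, Z)))
  →4  add(S(add(add(SSZ, Z), mul(add(SSZ, Z), add(SSSZ, Z)))), add(mul(Z, Z), mul(Z, Z)))
  →5  S(add(add(add(SSZ, Z), mul(add(SSZ, Z), add(SSSZ, Z))), add(mul(Z, Z), mul(Z, Z))))
  →6  S(add(add(S(add(SZ, Z)), mul(add(SSZ, Z), add(SSSZ, Z))), add(mul(Z, Z), mul(Z, Z))))
  →7  S(add(S(add(add(SZ, Z), mul(add(SSZ, Z), add(SSSZ, Z)))), add(mul(Z, Z), mul(Z, Z))))
  →8  S(S(add(add(add(SZ, Z), mul(add(SSZ, Z), add(SSSZ, Z))), add(mul(Z, Z), mul(Z, Z)))))
  →9  S(S(add(add(S(add(Z, Z)), mul(add(SSZ, Z), add(SSSZ, Z))), add(mul(Z, Z), mul(Z, Z)))))
  →10  S(S(add(S(add(add(Z, Z), mul(add(SSZ, Z), add(SSSZ, Z)))), add(mul(Z, Z), mul(Z, Z)))))
  →11  S(S(S(add(add(add(Z, Z), mul(add(SSZ, Z), add(SSSZ, Z))), add(mul(Z, Z), mul(Z, Z))))))
  →12  S(S(S(add(add(Z, mul(add(SSZ, Z), add(SSSZ, Z))), add(mul(Z, Z), mul(Z, Z))))))
  →13  S(S(S(add(mul(add(SSZ, Z), add(SSSZ, Z)), add(mul(Z, Z), mul(Z, Z))))))
  →14  S(S(S(add(mul(S(add(SZ, Z)), add(SSSZ, Z)), add(mul(Z, Z), mul(Z, Z))))))
  →15  S(S(S(add(add(add(SSSZ, Z), mul(add(SZ, Z), add(SSSZ, Z))), add(mul(Z, Z), mul(Z, Z))))))
  →16  S(S(S(add(add(S(add(SSZ, Z)), mul(add(SZ, Z), add(SSSZ, Z))), add(mul(Z, Z), mul(Z, Z))))))
  →17  S(S(S(add(S(add(add(SSZ, Z), mul(add(SZ, Z), add(SSSZ, Z)))), add(mul(Z, Z), mul(Z, Z))))))
  →18  S(S(S(S(add(add(add(SSZ, Z), mul(add(SZ, Z), add(SSSZ, Z))), add(mul(Z, Z), mul(Z, Z)))))))
  →19  S(S(S(S(add(add(S(add(SZ, Z)), mul(add(SZ, Z), add(SSSZ, Z))), add(mul(Z, Z), mul(Z, Z)))))))
  →20  S(S(S(S(add(S(add(add(SZ, Z), mul(add(SZ, Z), add(SSSZ, Z)))), add(mul(Z, Z), mul(Z, Z)))))))
  →21  S(S(S(S(S(add(add(add(SZ, Z), mul(add(SZ, Z), add(SSSZ, Z))), add(mul(Z, Z), mul(Z, Z))))))))
  →22  S(S(S(S(S(add(add(S(add(Z, Z)), mul(add(SZ, Z), add(SSSZ, Z))), add(mul(Z, Z), mul(Z, Z))))))))
  →23  S(S(S(S(S(add(S(add(add(Z, Z), mul(add(SZ, Z), add(SSSZ, Z)))), add(mul(Z, Z), mul(Z, Z))))))))
  →24  S(S(S(S(S(S(add(add(add(Z, Z), mul(add(SZ, Z), add(SSSZ, Z))), add(mul(Z, Z), mul(Z, Z)))))))))
  →25  S(S(S(S(S(S(add(add(Z, mul(add(SZ, Z), add(SSSZ, Z))), add(mul(Z, Z), mul(Z, Z)))))))))
  →26  S(S(S(S(S(S(add(mul(add(SZ, Z), add(SSSZ, Z)), add(mul(Z, Z), mul(Z, Z)))))))))
  →27  S(S(S(S(S(S(add(mul(S(add(Z, Z)), add(SSSZ, Z)), add(mul(Z, Z), mul(Z, Z)))))))))
  →28  S(S(S(S(S(S(add(add(add(SSSZ, Z), mul(add(Z, Z), add(SSSZ, Z))), add(mul(Z, Z), mul(Z, Z)))))))))
  →29  S(S(S(S(S(S(add(add(S(add(SSZ, Z)), mul(add(Z, Z), add(SSSZ, Z))), add(mul(Z, Z), mul(Z, Z)))))))))
  →30  S(S(S(S(S(S(add(S(add(add(SSZ, Z), mul(add(Z, Z), add(SSSZ, Z)))), add(mul(Z, Z), mul(Z, Z)))))))))
  →31  S(S(S(S(S(S(S(add(add(add(SSZ, Z), mul(add(Z, Z), add(SSSZ, Z))), add(mul(Z, Z), mul(Z, Z))))))))))
  →32  S(S(S(S(S(S(S(add(add(S(add(SZ, Z)), mul(add(Z, Z), add(SSSZ, Z))), add(mul(Z, Z), mul(Z, Z))))))))))
  →33  S(S(S(S(S(S(S(add(S(add(add(SZ, Z), mul(add(Z, Z), add(SSSZ, Z)))), add(mul(Z, Z), mul(Z, Z))))))))))
  →34  S(S(S(S(S(S(S(S(add(add(add(SZ, Z), mul(add(Z, Z), add(SSSZ, Z))), add(mul(Z, Z), mul(Z, Z)))))))))))
  →35  S(S(S(S(S(S(S(S(add(add(S(add(Z, Z)), mul(add(Z, Z), add(SSSZ, Z))), add(mul(Z, Z), mul(Z, Z)))))))))))
  →36  S(S(S(S(S(S(S(S(add(S(add(add(Z, Z), mul(add(Z, Z), add(SSSZ, Z)))), add(mul(Z, Z), mul(Z, Z)))))))))))
  →37  S(S(S(S(S(S(S(S(S(add(add(add(Z, Z), mul(add(Z, Z), add(SSSZ, Z))), add(mul(Z, Z), mul(Z, Z))))))))))))
  →38  S(S(S(S(S(S(S(S(S(add(add(Z, mul(add(Z, Z), add(SSSZ, Z))), add(mul(Z, Z), mul(Z, Z))))))))))))
  →39  S(S(S(S(S(S(S(S(S(add(mul(add(Z, Z), add(SSSZ, Z)), add(mul(Z, Z), mul(Z, Z))))))))))))
  →40  S(S(S(S(S(S(S(S(S(add(mul(Z, add(SSSZ, Z)), add(mul(Z, Z), mul(Z, Z))))))))))))
  →41  S(S(S(S(S(S(S(S(S(add(Z, add(mul(Z, Z), mul(Z, Z))))))))))))
  →42  S(S(S(S(S(S(S(S(S(add(mul(Z, Z), mul(Z, Z)))))))))))
  →43  S(S(S(S(S(S(S(S(S(add(Z, mul(Z, Z)))))))))))
  →44  S(S(S(S(S(S(S(S(S(mul(Z, Z))))))))))
  →45  S^9(Z)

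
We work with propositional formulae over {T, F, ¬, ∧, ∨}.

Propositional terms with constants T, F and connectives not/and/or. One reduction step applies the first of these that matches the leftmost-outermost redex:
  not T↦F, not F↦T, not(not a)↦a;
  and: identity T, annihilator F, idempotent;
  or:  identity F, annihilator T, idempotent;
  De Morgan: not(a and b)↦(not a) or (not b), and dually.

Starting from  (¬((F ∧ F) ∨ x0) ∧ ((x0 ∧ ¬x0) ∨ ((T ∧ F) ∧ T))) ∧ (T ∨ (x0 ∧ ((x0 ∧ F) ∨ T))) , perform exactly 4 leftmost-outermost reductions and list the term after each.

  start: (¬((F ∧ F) ∨ x0) ∧ ((x0 ∧ ¬x0) ∨ ((T ∧ F) ∧ T))) ∧ (T ∨ (x0 ∧ ((x0 ∧ F) ∨ T)))
  step 1: ((¬(F ∧ F) ∧ ¬x0) ∧ ((x0 ∧ ¬x0) ∨ ((T ∧ F) ∧ T))) ∧ (T ∨ (x0 ∧ ((x0 ∧ F) ∨ T)))
  step 2: (((¬F ∨ ¬F) ∧ ¬x0) ∧ ((x0 ∧ ¬x0) ∨ ((T ∧ F) ∧ T))) ∧ (T ∨ (x0 ∧ ((x0 ∧ F) ∨ T)))
  step 3: ((¬F ∧ ¬x0) ∧ ((x0 ∧ ¬x0) ∨ ((T ∧ F) ∧ T))) ∧ (T ∨ (x0 ∧ ((x0 ∧ F) ∨ T)))
  step 4: ((T ∧ ¬x0) ∧ ((x0 ∧ ¬x0) ∨ ((T ∧ F) ∧ T))) ∧ (T ∨ (x0 ∧ ((x0 ∧ F) ∨ T)))

Answer: after 4 steps: ((T ∧ ¬x0) ∧ ((x0 ∧ ¬x0) ∨ ((T ∧ F) ∧ T))) ∧ (T ∨ (x0 ∧ ((x0 ∧ F) ∨ T)))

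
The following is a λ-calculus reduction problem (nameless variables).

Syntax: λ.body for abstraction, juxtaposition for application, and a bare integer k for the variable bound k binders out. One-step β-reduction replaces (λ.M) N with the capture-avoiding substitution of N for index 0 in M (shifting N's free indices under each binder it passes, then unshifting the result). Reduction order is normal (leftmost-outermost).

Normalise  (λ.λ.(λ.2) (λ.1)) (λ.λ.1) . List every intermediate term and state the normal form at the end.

  start: (λ.λ.(λ.2) (λ.1)) (λ.λ.1)
  step 1: λ.(λ.λ.λ.1) (λ.1)
  step 2: λ.λ.λ.1

Answer: normal form = λ.λ.λ.1  (in 2 steps)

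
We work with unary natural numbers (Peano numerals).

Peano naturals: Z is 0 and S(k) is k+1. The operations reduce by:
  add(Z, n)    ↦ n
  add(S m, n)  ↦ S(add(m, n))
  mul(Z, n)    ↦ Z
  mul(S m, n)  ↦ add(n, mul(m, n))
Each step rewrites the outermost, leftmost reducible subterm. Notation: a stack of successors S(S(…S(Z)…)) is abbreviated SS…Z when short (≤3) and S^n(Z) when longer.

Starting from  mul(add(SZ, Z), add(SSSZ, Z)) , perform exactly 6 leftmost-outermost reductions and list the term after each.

Answer: after 6 steps: S(S(add(add(SZ, Z), mul(add(Z, Z), add(SSSZ, Z)))))

Derivation:
  start: mul(add(SZ, Z), add(SSSZ, Z))
  →1  mul(S(add(Z, Z)), add(SSSZ, Z))
  →2  add(add(SSSZ, Z), mul(add(Z, Z), add(SSSZ, Z)))
  →3  add(S(add(SSZ, Z)), mul(add(Z, Z), add(SSSZ, Z)))
  →4  S(add(add(SSZ, Z), mul(add(Z, Z), add(SSSZ, Z))))
  →5  S(add(S(add(SZ, Z)), mul(add(Z, Z), add(SSSZ, Z))))
  →6  S(S(add(add(SZ, Z), mul(add(Z, Z), add(SSSZ, Z)))))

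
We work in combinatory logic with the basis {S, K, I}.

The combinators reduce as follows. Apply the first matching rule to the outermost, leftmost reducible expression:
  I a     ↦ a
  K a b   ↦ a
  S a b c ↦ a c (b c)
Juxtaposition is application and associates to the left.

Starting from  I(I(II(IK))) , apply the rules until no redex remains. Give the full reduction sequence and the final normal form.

Answer: normal form = K  (in 5 steps)

Reduction:
  start: I(I(II(IK)))
  →1  I(II(IK))
  →2  II(IK)
  →3  I(IK)
  →4  IK
  →5  K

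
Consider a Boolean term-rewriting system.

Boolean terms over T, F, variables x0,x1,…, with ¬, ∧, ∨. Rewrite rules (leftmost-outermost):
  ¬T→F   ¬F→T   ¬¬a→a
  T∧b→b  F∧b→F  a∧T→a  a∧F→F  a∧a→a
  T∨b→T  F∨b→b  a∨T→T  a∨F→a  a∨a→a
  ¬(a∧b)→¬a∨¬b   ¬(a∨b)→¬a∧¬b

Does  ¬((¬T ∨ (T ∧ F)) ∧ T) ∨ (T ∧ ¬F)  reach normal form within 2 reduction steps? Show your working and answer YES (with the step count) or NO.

  start: ¬((¬T ∨ (T ∧ F)) ∧ T) ∨ (T ∧ ¬F)
  →1  (¬(¬T ∨ (T ∧ F)) ∨ ¬T) ∨ (T ∧ ¬F)
  →2  ((¬¬T ∧ ¬(T ∧ F)) ∨ ¬T) ∨ (T ∧ ¬F)

Answer: NO — after 2 steps the term is ((¬¬T ∧ ¬(T ∧ F)) ∨ ¬T) ∨ (T ∧ ¬F), not yet normal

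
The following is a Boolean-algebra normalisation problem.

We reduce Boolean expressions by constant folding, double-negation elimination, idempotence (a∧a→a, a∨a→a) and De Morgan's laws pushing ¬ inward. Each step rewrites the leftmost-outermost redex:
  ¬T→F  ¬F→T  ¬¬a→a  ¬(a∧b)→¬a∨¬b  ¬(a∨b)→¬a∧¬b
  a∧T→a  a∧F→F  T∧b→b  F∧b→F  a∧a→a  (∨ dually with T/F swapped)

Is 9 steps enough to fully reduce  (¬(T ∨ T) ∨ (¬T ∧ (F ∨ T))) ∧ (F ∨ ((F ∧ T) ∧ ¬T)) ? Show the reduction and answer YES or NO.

Answer: YES — reaches normal form F in 7 ≤ 9 steps

Derivation:
  start: (¬(T ∨ T) ∨ (¬T ∧ (F ∨ T))) ∧ (F ∨ ((F ∧ T) ∧ ¬T))
  step 1: ((¬T ∧ ¬T) ∨ (¬T ∧ (F ∨ T))) ∧ (F ∨ ((F ∧ T) ∧ ¬T))
  step 2: (¬T ∨ (¬T ∧ (F ∨ T))) ∧ (F ∨ ((F ∧ T) ∧ ¬T))
  step 3: (F ∨ (¬T ∧ (F ∨ T))) ∧ (F ∨ ((F ∧ T) ∧ ¬T))
  step 4: (¬T ∧ (F ∨ T)) ∧ (F ∨ ((F ∧ T) ∧ ¬T))
  step 5: (F ∧ (F ∨ T)) ∧ (F ∨ ((F ∧ T) ∧ ¬T))
  step 6: F ∧ (F ∨ ((F ∧ T) ∧ ¬T))
  step 7: F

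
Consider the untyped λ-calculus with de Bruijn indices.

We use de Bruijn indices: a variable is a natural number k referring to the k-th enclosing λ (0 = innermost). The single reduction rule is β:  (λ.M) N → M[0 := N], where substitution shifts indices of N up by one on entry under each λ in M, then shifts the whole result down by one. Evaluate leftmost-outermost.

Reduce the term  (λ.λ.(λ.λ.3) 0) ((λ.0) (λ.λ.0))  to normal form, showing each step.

Answer: normal form = λ.λ.λ.λ.0  (in 3 steps)

Derivation:
  start: (λ.λ.(λ.λ.3) 0) ((λ.0) (λ.λ.0))
  →1  λ.(λ.λ.(λ.0) (λ.λ.0)) 0
  →2  λ.λ.(λ.0) (λ.λ.0)
  →3  λ.λ.λ.λ.0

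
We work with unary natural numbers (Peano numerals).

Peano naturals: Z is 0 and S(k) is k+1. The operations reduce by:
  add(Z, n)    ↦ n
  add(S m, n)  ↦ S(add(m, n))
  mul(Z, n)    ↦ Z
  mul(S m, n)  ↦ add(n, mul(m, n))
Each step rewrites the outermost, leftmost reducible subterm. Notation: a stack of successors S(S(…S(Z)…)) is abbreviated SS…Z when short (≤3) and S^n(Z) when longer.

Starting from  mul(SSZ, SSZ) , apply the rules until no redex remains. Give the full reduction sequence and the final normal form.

  start: mul(SSZ, SSZ)
  [1] add(SSZ, mul(SZ, SSZ))
  [2] S(add(SZ, mul(SZ, SSZ)))
  [3] S(S(add(Z, mul(SZ, SSZ))))
  [4] S(S(mul(SZ, SSZ)))
  [5] S(S(add(SSZ, mul(Z, SSZ))))
  [6] S(S(S(add(SZ, mul(Z, SSZ)))))
  [7] S(S(S(S(add(Z, mul(Z, SSZ))))))
  [8] S(S(S(S(mul(Z, SSZ)))))
  [9] S^4(Z)

Answer: normal form = S^4(Z)  (in 9 steps)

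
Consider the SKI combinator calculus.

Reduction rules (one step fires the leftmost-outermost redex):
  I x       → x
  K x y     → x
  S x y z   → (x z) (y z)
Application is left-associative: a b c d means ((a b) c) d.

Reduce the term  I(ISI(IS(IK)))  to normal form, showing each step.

  start: I(ISI(IS(IK)))
  step 1: ISI(IS(IK))
  step 2: SI(IS(IK))
  step 3: SI(S(IK))
  step 4: SI(SK)

Answer: normal form = SI(SK)  (in 4 steps)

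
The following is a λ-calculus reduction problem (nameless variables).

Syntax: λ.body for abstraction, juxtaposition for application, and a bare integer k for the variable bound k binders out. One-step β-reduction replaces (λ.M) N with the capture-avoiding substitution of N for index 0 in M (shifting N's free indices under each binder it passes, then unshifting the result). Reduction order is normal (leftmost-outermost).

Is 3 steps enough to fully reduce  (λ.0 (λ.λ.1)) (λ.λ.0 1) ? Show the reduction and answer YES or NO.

  start: (λ.0 (λ.λ.1)) (λ.λ.0 1)
  [1] (λ.λ.0 1) (λ.λ.1)
  [2] λ.0 (λ.λ.1)

Answer: YES — reaches normal form λ.0 (λ.λ.1) in 2 ≤ 3 steps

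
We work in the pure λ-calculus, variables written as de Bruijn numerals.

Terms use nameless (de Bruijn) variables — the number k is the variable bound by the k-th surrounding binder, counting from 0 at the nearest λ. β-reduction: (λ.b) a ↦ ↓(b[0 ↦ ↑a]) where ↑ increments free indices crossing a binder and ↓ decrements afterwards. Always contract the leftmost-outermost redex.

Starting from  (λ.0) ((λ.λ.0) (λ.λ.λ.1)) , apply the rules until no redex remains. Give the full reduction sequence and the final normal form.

  start: (λ.0) ((λ.λ.0) (λ.λ.λ.1))
  →1  (λ.λ.0) (λ.λ.λ.1)
  →2  λ.0

Answer: normal form = λ.0  (in 2 steps)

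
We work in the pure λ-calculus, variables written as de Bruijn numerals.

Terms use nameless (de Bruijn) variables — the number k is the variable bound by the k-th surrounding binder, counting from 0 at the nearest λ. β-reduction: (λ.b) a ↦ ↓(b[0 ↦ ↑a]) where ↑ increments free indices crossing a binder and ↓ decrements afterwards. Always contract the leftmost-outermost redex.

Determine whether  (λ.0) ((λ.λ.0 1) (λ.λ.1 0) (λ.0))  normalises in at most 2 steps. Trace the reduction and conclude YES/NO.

Answer: NO — after 2 steps the term is (λ.0 (λ.λ.1 0)) (λ.0), not yet normal

Working:
  start: (λ.0) ((λ.λ.0 1) (λ.λ.1 0) (λ.0))
  →1  (λ.λ.0 1) (λ.λ.1 0) (λ.0)
  →2  (λ.0 (λ.λ.1 0)) (λ.0)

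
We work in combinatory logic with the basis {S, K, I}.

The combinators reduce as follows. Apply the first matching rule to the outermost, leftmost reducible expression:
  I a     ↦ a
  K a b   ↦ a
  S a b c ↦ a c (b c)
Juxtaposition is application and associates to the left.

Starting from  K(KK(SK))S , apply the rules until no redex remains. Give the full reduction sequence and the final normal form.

Answer: normal form = K  (in 2 steps)

Reduction:
  start: K(KK(SK))S
  [1] KK(SK)
  [2] K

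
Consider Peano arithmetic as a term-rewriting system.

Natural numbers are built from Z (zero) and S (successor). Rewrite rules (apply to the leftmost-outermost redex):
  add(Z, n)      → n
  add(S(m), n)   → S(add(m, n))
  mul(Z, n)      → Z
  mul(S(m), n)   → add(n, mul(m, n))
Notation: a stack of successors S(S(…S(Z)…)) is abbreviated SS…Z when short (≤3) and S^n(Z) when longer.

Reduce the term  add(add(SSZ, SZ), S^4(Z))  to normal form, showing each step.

  start: add(add(SSZ, SZ), S^4(Z))
  →1  add(S(add(SZ, SZ)), S^4(Z))
  →2  S(add(add(SZ, SZ), S^4(Z)))
  →3  S(add(S(add(Z, SZ)), S^4(Z)))
  →4  S(S(add(add(Z, SZ), S^4(Z))))
  →5  S(S(add(SZ, S^4(Z))))
  →6  S(S(S(add(Z, S^4(Z)))))
  →7  S^7(Z)

Answer: normal form = S^7(Z)  (in 7 steps)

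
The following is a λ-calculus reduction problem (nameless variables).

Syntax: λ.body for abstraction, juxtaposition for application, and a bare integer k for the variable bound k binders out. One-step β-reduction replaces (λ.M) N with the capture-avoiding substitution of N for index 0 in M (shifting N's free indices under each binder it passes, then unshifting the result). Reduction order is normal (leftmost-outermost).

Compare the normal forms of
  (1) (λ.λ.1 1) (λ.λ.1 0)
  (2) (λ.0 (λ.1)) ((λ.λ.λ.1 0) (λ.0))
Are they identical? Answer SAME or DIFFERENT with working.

Answer: SAME — A ⇓ λ.λ.λ.1 0, B ⇓ λ.λ.λ.1 0

Derivation:
Term A:
  start: (λ.λ.1 1) (λ.λ.1 0)
  [1] λ.(λ.λ.1 0) (λ.λ.1 0)
  [2] λ.λ.(λ.λ.1 0) 0
  [3] λ.λ.λ.1 0

Term B:
  start: (λ.0 (λ.1)) ((λ.λ.λ.1 0) (λ.0))
  [1] (λ.λ.λ.1 0) (λ.0) (λ.(λ.λ.λ.1 0) (λ.0))
  [2] (λ.λ.1 0) (λ.(λ.λ.λ.1 0) (λ.0))
  [3] λ.(λ.(λ.λ.λ.1 0) (λ.0)) 0
  [4] λ.(λ.λ.λ.1 0) (λ.0)
  [5] λ.λ.λ.1 0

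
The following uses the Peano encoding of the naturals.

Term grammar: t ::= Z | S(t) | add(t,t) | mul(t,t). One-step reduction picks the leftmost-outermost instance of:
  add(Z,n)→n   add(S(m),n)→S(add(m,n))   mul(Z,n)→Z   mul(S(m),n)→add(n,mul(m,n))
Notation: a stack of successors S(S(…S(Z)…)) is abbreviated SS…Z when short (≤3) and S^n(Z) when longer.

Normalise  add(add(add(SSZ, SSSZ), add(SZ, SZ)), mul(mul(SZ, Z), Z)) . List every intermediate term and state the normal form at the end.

Answer: normal form = S^7(Z)  (in 23 steps)

Derivation:
  start: add(add(add(SSZ, SSSZ), add(SZ, SZ)), mul(mul(SZ, Z), Z))
  →1  add(add(S(add(SZ, SSSZ)), add(SZ, SZ)), mul(mul(SZ, Z), Z))
  →2  add(S(add(add(SZ, SSSZ), add(SZ, SZ))), mul(mul(SZ, Z), Z))
  →3  S(add(add(add(SZ, SSSZ), add(SZ, SZ)), mul(mul(SZ, Z), Z)))
  →4  S(add(add(S(add(Z, SSSZ)), add(SZ, SZ)), mul(mul(SZ, Z), Z)))
  →5  S(add(S(add(add(Z, SSSZ), add(SZ, SZ))), mul(mul(SZ, Z), Z)))
  →6  S(S(add(add(add(Z, SSSZ), add(SZ, SZ)), mul(mul(SZ, Z), Z))))
  →7  S(S(add(add(SSSZ, add(SZ, SZ)), mul(mul(SZ, Z), Z))))
  →8  S(S(add(S(add(SSZ, add(SZ, SZ))), mul(mul(SZ, Z), Z))))
  →9  S(S(S(add(add(SSZ, add(SZ, SZ)), mul(mul(SZ, Z), Z)))))
  →10  S(S(S(add(S(add(SZ, add(SZ, SZ))), mul(mul(SZ, Z), Z)))))
  →11  S(S(S(S(add(add(SZ, add(SZ, SZ)), mul(mul(SZ, Z), Z))))))
  →12  S(S(S(S(add(S(add(Z, add(SZ, SZ))), mul(mul(SZ, Z), Z))))))
  →13  S(S(S(S(S(add(add(Z, add(SZ, SZ)), mul(mul(SZ, Z), Z)))))))
  →14  S(S(S(S(S(add(add(SZ, SZ), mul(mul(SZ, Z), Z)))))))
  →15  S(S(S(S(S(add(S(add(Z, SZ)), mul(mul(SZ, Z), Z)))))))
  →16  S(S(S(S(S(S(add(add(Z, SZ), mul(mul(SZ, Z), Z))))))))
  →17  S(S(S(S(S(S(add(SZ, mul(mul(SZ, Z), Z))))))))
  →18  S(S(S(S(S(S(S(add(Z, mul(mul(SZ, Z), Z)))))))))
  →19  S(S(S(S(S(S(S(mul(mul(SZ, Z), Z))))))))
  →20  S(S(S(S(S(S(S(mul(add(Z, mul(Z, Z)), Z))))))))
  →21  S(S(S(S(S(S(S(mul(mul(Z, Z), Z))))))))
  →22  S(S(S(S(S(S(S(mul(Z, Z))))))))
  →23  S^7(Z)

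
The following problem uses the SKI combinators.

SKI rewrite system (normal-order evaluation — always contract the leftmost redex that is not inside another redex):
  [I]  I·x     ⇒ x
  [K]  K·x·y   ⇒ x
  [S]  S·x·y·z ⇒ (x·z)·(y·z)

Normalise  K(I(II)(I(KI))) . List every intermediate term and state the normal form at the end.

Answer: normal form = K(KI)  (in 4 steps)

Working:
  start: K(I(II)(I(KI)))
  →1  K(II(I(KI)))
  →2  K(I(I(KI)))
  →3  K(I(KI))
  →4  K(KI)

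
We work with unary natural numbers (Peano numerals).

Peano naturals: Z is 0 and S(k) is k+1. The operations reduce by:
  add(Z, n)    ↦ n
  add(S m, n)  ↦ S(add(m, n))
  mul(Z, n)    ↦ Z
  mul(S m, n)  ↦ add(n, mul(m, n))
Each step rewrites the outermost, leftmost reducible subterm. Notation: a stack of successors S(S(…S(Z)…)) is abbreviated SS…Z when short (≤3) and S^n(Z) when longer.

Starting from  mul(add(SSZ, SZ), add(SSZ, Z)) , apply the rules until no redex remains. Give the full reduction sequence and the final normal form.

Answer: normal form = S^6(Z)  (in 25 steps)

Reduction:
  start: mul(add(SSZ, SZ), add(SSZ, Z))
  →1  mul(S(add(SZ, SZ)), add(SSZ, Z))
  →2  add(add(SSZ, Z), mul(add(SZ, SZ), add(SSZ, Z)))
  →3  add(S(add(SZ, Z)), mul(add(SZ, SZ), add(SSZ, Z)))
  →4  S(add(add(SZ, Z), mul(add(SZ, SZ), add(SSZ, Z))))
  →5  S(add(S(add(Z, Z)), mul(add(SZ, SZ), add(SSZ, Z))))
  →6  S(S(add(add(Z, Z), mul(add(SZ, SZ), add(SSZ, Z)))))
  →7  S(S(add(Z, mul(add(SZ, SZ), add(SSZ, Z)))))
  →8  S(S(mul(add(SZ, SZ), add(SSZ, Z))))
  →9  S(S(mul(S(add(Z, SZ)), add(SSZ, Z))))
  →10  S(S(add(add(SSZ, Z), mul(add(Z, SZ), add(SSZ, Z)))))
  →11  S(S(add(S(add(SZ, Z)), mul(add(Z, SZ), add(SSZ, Z)))))
  →12  S(S(S(add(add(SZ, Z), mul(add(Z, SZ), add(SSZ, Z))))))
  →13  S(S(S(add(S(add(Z, Z)), mul(add(Z, SZ), add(SSZ, Z))))))
  →14  S(S(S(S(add(add(Z, Z), mul(add(Z, SZ), add(SSZ, Z)))))))
  →15  S(S(S(S(add(Z, mul(add(Z, SZ), add(SSZ, Z)))))))
  →16  S(S(S(S(mul(add(Z, SZ), add(SSZ, Z))))))
  →17  S(S(S(S(mul(SZ, add(SSZ, Z))))))
  →18  S(S(S(S(add(add(SSZ, Z), mul(Z, add(SSZ, Z)))))))
  →19  S(S(S(S(add(S(add(SZ, Z)), mul(Z, add(SSZ, Z)))))))
  →20  S(S(S(S(S(add(add(SZ, Z), mul(Z, add(SSZ, Z))))))))
  →21  S(S(S(S(S(add(S(add(Z, Z)), mul(Z, add(SSZ, Z))))))))
  →22  S(S(S(S(S(S(add(add(Z, Z), mul(Z, add(SSZ, Z)))))))))
  →23  S(S(S(S(S(S(add(Z, mul(Z, add(SSZ, Z)))))))))
  →24  S(S(S(S(S(S(mul(Z, add(SSZ, Z))))))))
  →25  S^6(Z)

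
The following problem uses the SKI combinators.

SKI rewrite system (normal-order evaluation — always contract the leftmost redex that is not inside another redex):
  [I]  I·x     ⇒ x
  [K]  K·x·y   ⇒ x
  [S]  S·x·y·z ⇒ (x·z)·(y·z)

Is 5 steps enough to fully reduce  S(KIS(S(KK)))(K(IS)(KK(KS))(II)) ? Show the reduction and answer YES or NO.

Answer: YES — reaches normal form S(S(KK))(SI) in 5 ≤ 5 steps

Working:
  start: S(KIS(S(KK)))(K(IS)(KK(KS))(II))
  step 1: S(I(S(KK)))(K(IS)(KK(KS))(II))
  step 2: S(S(KK))(K(IS)(KK(KS))(II))
  step 3: S(S(KK))(IS(II))
  step 4: S(S(KK))(S(II))
  step 5: S(S(KK))(SI)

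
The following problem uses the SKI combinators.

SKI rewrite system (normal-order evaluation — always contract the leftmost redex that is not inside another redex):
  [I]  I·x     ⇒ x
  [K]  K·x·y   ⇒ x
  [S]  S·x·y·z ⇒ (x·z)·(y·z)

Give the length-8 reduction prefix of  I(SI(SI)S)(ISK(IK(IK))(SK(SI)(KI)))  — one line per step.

  start: I(SI(SI)S)(ISK(IK(IK))(SK(SI)(KI)))
  step 1: SI(SI)S(ISK(IK(IK))(SK(SI)(KI)))
  step 2: IS(SIS)(ISK(IK(IK))(SK(SI)(KI)))
  step 3: S(SIS)(ISK(IK(IK))(SK(SI)(KI)))
  step 4: S(SIS)(SK(IK(IK))(SK(SI)(KI)))
  step 5: S(SIS)(K(SK(SI)(KI))(IK(IK)(SK(SI)(KI))))
  step 6: S(SIS)(SK(SI)(KI))
  step 7: S(SIS)(K(KI)(SI(KI)))
  step 8: S(SIS)(KI)

Answer: after 8 steps: S(SIS)(KI)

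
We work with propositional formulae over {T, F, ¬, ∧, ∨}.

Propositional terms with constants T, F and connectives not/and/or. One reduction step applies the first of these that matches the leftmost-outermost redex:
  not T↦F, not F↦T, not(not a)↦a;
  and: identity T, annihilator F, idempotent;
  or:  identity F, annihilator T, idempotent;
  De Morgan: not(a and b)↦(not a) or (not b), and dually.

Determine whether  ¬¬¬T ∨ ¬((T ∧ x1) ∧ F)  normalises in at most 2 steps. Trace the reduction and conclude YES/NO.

Answer: NO — after 2 steps the term is F ∨ ¬((T ∧ x1) ∧ F), not yet normal

Derivation:
  start: ¬¬¬T ∨ ¬((T ∧ x1) ∧ F)
  step 1: ¬T ∨ ¬((T ∧ x1) ∧ F)
  step 2: F ∨ ¬((T ∧ x1) ∧ F)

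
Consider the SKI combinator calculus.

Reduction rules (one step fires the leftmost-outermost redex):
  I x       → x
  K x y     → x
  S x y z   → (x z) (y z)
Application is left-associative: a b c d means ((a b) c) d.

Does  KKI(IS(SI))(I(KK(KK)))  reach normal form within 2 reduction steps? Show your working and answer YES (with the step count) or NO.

Answer: NO — after 2 steps the term is IS(SI), not yet normal

Reduction:
  start: KKI(IS(SI))(I(KK(KK)))
  [1] K(IS(SI))(I(KK(KK)))
  [2] IS(SI)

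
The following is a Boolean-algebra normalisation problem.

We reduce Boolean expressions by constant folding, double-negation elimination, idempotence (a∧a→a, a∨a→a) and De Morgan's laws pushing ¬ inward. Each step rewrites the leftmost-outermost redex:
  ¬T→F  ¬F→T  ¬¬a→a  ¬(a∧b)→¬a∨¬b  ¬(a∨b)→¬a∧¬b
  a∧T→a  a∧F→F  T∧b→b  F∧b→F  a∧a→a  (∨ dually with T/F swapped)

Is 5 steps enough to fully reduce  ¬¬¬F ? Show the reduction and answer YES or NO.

Answer: YES — reaches normal form T in 2 ≤ 5 steps

Working:
  start: ¬¬¬F
  step 1: ¬F
  step 2: T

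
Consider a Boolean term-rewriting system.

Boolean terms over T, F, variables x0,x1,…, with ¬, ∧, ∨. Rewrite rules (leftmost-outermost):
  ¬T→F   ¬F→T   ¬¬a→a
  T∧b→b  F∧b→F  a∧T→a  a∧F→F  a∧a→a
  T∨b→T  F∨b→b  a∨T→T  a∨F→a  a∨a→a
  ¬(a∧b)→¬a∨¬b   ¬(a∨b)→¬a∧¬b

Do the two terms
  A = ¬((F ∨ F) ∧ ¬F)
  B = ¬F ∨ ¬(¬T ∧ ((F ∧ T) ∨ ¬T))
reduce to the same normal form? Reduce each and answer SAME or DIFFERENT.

Answer: SAME — A ⇓ T, B ⇓ T

Working:
Term A:
  start: ¬((F ∨ F) ∧ ¬F)
  step 1: ¬(F ∨ F) ∨ ¬¬F
  step 2: (¬F ∧ ¬F) ∨ ¬¬F
  step 3: ¬F ∨ ¬¬F
  step 4: T ∨ ¬¬F
  step 5: T

Term B:
  start: ¬F ∨ ¬(¬T ∧ ((F ∧ T) ∨ ¬T))
  step 1: T ∨ ¬(¬T ∧ ((F ∧ T) ∨ ¬T))
  step 2: T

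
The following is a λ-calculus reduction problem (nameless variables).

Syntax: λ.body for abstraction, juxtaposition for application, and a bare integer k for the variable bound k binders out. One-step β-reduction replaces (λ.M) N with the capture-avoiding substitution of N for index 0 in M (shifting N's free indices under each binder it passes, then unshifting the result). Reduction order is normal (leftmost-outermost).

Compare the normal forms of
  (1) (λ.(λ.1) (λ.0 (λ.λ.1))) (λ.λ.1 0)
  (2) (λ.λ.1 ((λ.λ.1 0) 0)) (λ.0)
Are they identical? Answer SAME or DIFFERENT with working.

Term A:
  start: (λ.(λ.1) (λ.0 (λ.λ.1))) (λ.λ.1 0)
  step 1: (λ.λ.λ.1 0) (λ.0 (λ.λ.1))
  step 2: λ.λ.1 0

Term B:
  start: (λ.λ.1 ((λ.λ.1 0) 0)) (λ.0)
  step 1: λ.(λ.0) ((λ.λ.1 0) 0)
  step 2: λ.(λ.λ.1 0) 0
  step 3: λ.λ.1 0

Answer: SAME — A ⇓ λ.λ.1 0, B ⇓ λ.λ.1 0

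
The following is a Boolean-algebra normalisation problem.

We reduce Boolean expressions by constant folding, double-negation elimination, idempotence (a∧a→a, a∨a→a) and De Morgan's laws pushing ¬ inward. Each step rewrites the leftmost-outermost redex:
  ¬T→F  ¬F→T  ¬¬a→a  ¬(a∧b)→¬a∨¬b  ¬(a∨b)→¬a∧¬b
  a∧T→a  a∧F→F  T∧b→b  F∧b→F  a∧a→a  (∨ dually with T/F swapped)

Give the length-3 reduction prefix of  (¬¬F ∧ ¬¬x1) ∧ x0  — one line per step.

Answer: after 3 steps: F

Working:
  start: (¬¬F ∧ ¬¬x1) ∧ x0
  [1] (F ∧ ¬¬x1) ∧ x0
  [2] F ∧ x0
  [3] F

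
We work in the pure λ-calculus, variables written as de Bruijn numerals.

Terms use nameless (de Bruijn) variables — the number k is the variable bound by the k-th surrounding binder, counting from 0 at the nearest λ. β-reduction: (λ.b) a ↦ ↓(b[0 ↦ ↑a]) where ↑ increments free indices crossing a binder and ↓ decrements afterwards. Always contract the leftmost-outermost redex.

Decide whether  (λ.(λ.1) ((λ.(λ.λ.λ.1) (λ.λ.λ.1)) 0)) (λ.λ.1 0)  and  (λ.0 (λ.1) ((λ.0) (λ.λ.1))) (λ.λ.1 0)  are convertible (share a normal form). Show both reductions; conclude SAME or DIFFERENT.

Term A:
  start: (λ.(λ.1) ((λ.(λ.λ.λ.1) (λ.λ.λ.1)) 0)) (λ.λ.1 0)
  step 1: (λ.λ.λ.1 0) ((λ.(λ.λ.λ.1) (λ.λ.λ.1)) (λ.λ.1 0))
  step 2: λ.λ.1 0

Term B:
  start: (λ.0 (λ.1) ((λ.0) (λ.λ.1))) (λ.λ.1 0)
  step 1: (λ.λ.1 0) (λ.λ.λ.1 0) ((λ.0) (λ.λ.1))
  step 2: (λ.(λ.λ.λ.1 0) 0) ((λ.0) (λ.λ.1))
  step 3: (λ.λ.λ.1 0) ((λ.0) (λ.λ.1))
  step 4: λ.λ.1 0

Answer: SAME — A ⇓ λ.λ.1 0, B ⇓ λ.λ.1 0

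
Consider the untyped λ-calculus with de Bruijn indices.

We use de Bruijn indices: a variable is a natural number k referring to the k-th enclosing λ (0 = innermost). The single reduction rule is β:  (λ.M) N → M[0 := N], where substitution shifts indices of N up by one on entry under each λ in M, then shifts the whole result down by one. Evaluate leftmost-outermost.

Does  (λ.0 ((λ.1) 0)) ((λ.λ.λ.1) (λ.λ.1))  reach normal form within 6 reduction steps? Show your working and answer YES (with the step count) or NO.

  start: (λ.0 ((λ.1) 0)) ((λ.λ.λ.1) (λ.λ.1))
  step 1: (λ.λ.λ.1) (λ.λ.1) ((λ.(λ.λ.λ.1) (λ.λ.1)) ((λ.λ.λ.1) (λ.λ.1)))
  step 2: (λ.λ.1) ((λ.(λ.λ.λ.1) (λ.λ.1)) ((λ.λ.λ.1) (λ.λ.1)))
  step 3: λ.(λ.(λ.λ.λ.1) (λ.λ.1)) ((λ.λ.λ.1) (λ.λ.1))
  step 4: λ.(λ.λ.λ.1) (λ.λ.1)
  step 5: λ.λ.λ.1

Answer: YES — reaches normal form λ.λ.λ.1 in 5 ≤ 6 steps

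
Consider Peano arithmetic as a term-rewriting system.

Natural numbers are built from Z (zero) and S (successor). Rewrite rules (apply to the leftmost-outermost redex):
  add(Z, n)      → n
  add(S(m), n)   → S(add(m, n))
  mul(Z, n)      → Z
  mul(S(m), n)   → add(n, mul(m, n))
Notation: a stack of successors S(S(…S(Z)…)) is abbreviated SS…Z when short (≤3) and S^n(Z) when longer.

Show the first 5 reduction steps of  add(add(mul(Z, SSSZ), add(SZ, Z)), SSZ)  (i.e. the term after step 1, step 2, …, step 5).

  start: add(add(mul(Z, SSSZ), add(SZ, Z)), SSZ)
  step 1: add(add(Z, add(SZ, Z)), SSZ)
  step 2: add(add(SZ, Z), SSZ)
  step 3: add(S(add(Z, Z)), SSZ)
  step 4: S(add(add(Z, Z), SSZ))
  step 5: S(add(Z, SSZ))

Answer: after 5 steps: S(add(Z, SSZ))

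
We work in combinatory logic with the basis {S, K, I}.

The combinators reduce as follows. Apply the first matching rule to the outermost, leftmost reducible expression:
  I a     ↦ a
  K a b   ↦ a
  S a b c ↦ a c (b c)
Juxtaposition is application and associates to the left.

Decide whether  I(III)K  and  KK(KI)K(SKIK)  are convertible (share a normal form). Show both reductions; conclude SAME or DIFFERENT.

Term A:
  start: I(III)K
  [1] IIIK
  [2] IIK
  [3] IK
  [4] K

Term B:
  start: KK(KI)K(SKIK)
  [1] KK(SKIK)
  [2] K

Answer: SAME — A ⇓ K, B ⇓ K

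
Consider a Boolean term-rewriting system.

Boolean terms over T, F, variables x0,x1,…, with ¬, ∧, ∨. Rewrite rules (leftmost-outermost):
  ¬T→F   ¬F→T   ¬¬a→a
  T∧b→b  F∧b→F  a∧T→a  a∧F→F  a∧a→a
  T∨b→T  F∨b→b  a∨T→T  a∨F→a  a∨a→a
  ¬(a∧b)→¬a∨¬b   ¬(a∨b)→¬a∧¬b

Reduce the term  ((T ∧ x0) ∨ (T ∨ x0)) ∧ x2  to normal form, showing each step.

  start: ((T ∧ x0) ∨ (T ∨ x0)) ∧ x2
  [1] (x0 ∨ (T ∨ x0)) ∧ x2
  [2] (x0 ∨ T) ∧ x2
  [3] T ∧ x2
  [4] x2

Answer: normal form = x2  (in 4 steps)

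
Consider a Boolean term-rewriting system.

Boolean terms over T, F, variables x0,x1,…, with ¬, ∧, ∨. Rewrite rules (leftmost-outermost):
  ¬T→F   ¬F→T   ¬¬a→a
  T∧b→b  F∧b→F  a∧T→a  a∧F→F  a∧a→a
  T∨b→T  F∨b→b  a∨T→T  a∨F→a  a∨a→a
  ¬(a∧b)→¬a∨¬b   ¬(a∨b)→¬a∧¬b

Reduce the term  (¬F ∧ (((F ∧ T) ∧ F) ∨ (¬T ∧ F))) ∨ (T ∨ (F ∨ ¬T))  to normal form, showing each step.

Answer: normal form = T  (in 7 steps)

Reduction:
  start: (¬F ∧ (((F ∧ T) ∧ F) ∨ (¬T ∧ F))) ∨ (T ∨ (F ∨ ¬T))
  step 1: (T ∧ (((F ∧ T) ∧ F) ∨ (¬T ∧ F))) ∨ (T ∨ (F ∨ ¬T))
  step 2: (((F ∧ T) ∧ F) ∨ (¬T ∧ F)) ∨ (T ∨ (F ∨ ¬T))
  step 3: (F ∨ (¬T ∧ F)) ∨ (T ∨ (F ∨ ¬T))
  step 4: (¬T ∧ F) ∨ (T ∨ (F ∨ ¬T))
  step 5: F ∨ (T ∨ (F ∨ ¬T))
  step 6: T ∨ (F ∨ ¬T)
  step 7: T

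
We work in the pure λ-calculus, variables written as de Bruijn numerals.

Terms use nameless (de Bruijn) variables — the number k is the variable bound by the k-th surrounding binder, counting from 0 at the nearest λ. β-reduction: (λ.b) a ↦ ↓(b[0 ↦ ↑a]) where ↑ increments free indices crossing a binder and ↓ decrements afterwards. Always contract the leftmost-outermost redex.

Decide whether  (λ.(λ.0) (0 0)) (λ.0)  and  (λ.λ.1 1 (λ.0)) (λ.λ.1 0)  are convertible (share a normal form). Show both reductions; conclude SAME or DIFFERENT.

Answer: DIFFERENT — A ⇓ λ.0, B ⇓ λ.λ.0

Reduction:
Term A:
  start: (λ.(λ.0) (0 0)) (λ.0)
  step 1: (λ.0) ((λ.0) (λ.0))
  step 2: (λ.0) (λ.0)
  step 3: λ.0

Term B:
  start: (λ.λ.1 1 (λ.0)) (λ.λ.1 0)
  step 1: λ.(λ.λ.1 0) (λ.λ.1 0) (λ.0)
  step 2: λ.(λ.(λ.λ.1 0) 0) (λ.0)
  step 3: λ.(λ.λ.1 0) (λ.0)
  step 4: λ.λ.(λ.0) 0
  step 5: λ.λ.0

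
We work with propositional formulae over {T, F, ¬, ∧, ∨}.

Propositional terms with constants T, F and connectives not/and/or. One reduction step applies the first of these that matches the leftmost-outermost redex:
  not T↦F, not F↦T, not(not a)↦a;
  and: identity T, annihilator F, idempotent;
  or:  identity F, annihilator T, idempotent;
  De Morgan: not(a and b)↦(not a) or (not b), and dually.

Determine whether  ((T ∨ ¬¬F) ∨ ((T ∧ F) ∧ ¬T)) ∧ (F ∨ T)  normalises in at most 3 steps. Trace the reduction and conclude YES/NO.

Answer: NO — after 3 steps the term is F ∨ T, not yet normal

Reduction:
  start: ((T ∨ ¬¬F) ∨ ((T ∧ F) ∧ ¬T)) ∧ (F ∨ T)
  →1  (T ∨ ((T ∧ F) ∧ ¬T)) ∧ (F ∨ T)
  →2  T ∧ (F ∨ T)
  →3  F ∨ T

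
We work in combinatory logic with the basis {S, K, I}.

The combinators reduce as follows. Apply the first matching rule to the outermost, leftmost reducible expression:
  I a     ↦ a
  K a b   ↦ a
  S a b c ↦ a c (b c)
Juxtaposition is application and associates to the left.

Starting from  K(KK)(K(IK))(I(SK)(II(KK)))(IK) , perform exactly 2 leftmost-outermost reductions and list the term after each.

  start: K(KK)(K(IK))(I(SK)(II(KK)))(IK)
  [1] KK(I(SK)(II(KK)))(IK)
  [2] K(IK)

Answer: after 2 steps: K(IK)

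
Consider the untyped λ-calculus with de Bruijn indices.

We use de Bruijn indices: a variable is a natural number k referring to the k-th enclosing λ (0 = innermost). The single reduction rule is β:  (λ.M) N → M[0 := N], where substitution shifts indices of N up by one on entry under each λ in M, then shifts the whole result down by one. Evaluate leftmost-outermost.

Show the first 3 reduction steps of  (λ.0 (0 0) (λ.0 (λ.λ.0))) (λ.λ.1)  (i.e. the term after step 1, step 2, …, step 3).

  start: (λ.0 (0 0) (λ.0 (λ.λ.0))) (λ.λ.1)
  [1] (λ.λ.1) ((λ.λ.1) (λ.λ.1)) (λ.0 (λ.λ.0))
  [2] (λ.(λ.λ.1) (λ.λ.1)) (λ.0 (λ.λ.0))
  [3] (λ.λ.1) (λ.λ.1)

Answer: after 3 steps: (λ.λ.1) (λ.λ.1)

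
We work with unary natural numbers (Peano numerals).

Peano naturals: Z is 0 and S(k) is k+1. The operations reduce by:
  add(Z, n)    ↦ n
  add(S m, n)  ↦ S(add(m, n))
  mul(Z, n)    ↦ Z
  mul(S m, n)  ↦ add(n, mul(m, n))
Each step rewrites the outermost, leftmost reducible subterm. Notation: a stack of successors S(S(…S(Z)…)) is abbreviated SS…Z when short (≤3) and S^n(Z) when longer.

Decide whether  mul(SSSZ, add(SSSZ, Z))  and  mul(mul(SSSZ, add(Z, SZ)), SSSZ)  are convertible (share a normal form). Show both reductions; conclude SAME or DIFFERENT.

Term A:
  start: mul(SSSZ, add(SSSZ, Z))
  →1  add(add(SSSZ, Z), mul(SSZ, add(SSSZ, Z)))
  →2  add(S(add(SSZ, Z)), mul(SSZ, add(SSSZ, Z)))
  →3  S(add(add(SSZ, Z), mul(SSZ, add(SSSZ, Z))))
  →4  S(add(S(add(SZ, Z)), mul(SSZ, add(SSSZ, Z))))
  →5  S(S(add(add(SZ, Z), mul(SSZ, add(SSSZ, Z)))))
  →6  S(S(add(S(add(Z, Z)), mul(SSZ, add(SSSZ, Z)))))
  →7  S(S(S(add(add(Z, Z), mul(SSZ, add(SSSZ, Z))))))
  →8  S(S(S(add(Z, mul(SSZ, add(SSSZ, Z))))))
  →9  S(S(S(mul(SSZ, add(SSSZ, Z)))))
  →10  S(S(S(add(add(SSSZ, Z), mul(SZ, add(SSSZ, Z))))))
  →11  S(S(S(add(S(add(SSZ, Z)), mul(SZ, add(SSSZ, Z))))))
  →12  S(S(S(S(add(add(SSZ, Z), mul(SZ, add(SSSZ, Z)))))))
  →13  S(S(S(S(add(S(add(SZ, Z)), mul(SZ, add(SSSZ, Z)))))))
  →14  S(S(S(S(S(add(add(SZ, Z), mul(SZ, add(SSSZ, Z))))))))
  →15  S(S(S(S(S(add(S(add(Z, Z)), mul(SZ, add(SSSZ, Z))))))))
  →16  S(S(S(S(S(S(add(add(Z, Z), mul(SZ, add(SSSZ, Z)))))))))
  →17  S(S(S(S(S(S(add(Z, mul(SZ, add(SSSZ, Z)))))))))
  →18  S(S(S(S(S(S(mul(SZ, add(SSSZ, Z))))))))
  →19  S(S(S(S(S(S(add(add(SSSZ, Z), mul(Z, add(SSSZ, Z)))))))))
  →20  S(S(S(S(S(S(add(S(add(SSZ, Z)), mul(Z, add(SSSZ, Z)))))))))
  →21  S(S(S(S(S(S(S(add(add(SSZ, Z), mul(Z, add(SSSZ, Z))))))))))
  →22  S(S(S(S(S(S(S(add(S(add(SZ, Z)), mul(Z, add(SSSZ, Z))))))))))
  →23  S(S(S(S(S(S(S(S(add(add(SZ, Z), mul(Z, add(SSSZ, Z)))))))))))
  →24  S(S(S(S(S(S(S(S(add(S(add(Z, Z)), mul(Z, add(SSSZ, Z)))))))))))
  →25  S(S(S(S(S(S(S(S(S(add(add(Z, Z), mul(Z, add(SSSZ, Z))))))))))))
  →26  S(S(S(S(S(S(S(S(S(add(Z, mul(Z, add(SSSZ, Z))))))))))))
  →27  S(S(S(S(S(S(S(S(S(mul(Z, add(SSSZ, Z)))))))))))
  →28  S^9(Z)

Term B:
  start: mul(mul(SSSZ, add(Z, SZ)), SSSZ)
  →1  mul(add(add(Z, SZ), mul(SSZ, add(Z, SZ))), SSSZ)
  →2  mul(add(SZ, mul(SSZ, add(Z, SZ))), SSSZ)
  →3  mul(S(add(Z, mul(SSZ, add(Z, SZ)))), SSSZ)
  →4  add(SSSZ, mul(add(Z, mul(SSZ, add(Z, SZ))), SSSZ))
  →5  S(add(SSZ, mul(add(Z, mul(SSZ, add(Z, SZ))), SSSZ)))
  →6  S(S(add(SZ, mul(add(Z, mul(SSZ, add(Z, SZ))), SSSZ))))
  →7  S(S(S(add(Z, mul(add(Z, mul(SSZ, add(Z, SZ))), SSSZ)))))
  →8  S(S(S(mul(add(Z, mul(SSZ, add(Z, SZ))), SSSZ))))
  →9  S(S(S(mul(mul(SSZ, add(Z, SZ)), SSSZ))))
  →10  S(S(S(mul(add(add(Z, SZ), mul(SZ, add(Z, SZ))), SSSZ))))
  →11  S(S(S(mul(add(SZ, mul(SZ, add(Z, SZ))), SSSZ))))
  →12  S(S(S(mul(S(add(Z, mul(SZ, add(Z, SZ)))), SSSZ))))
  →13  S(S(S(add(SSSZ, mul(add(Z, mul(SZ, add(Z, SZ))), SSSZ)))))
  →14  S(S(S(S(add(SSZ, mul(add(Z, mul(SZ, add(Z, SZ))), SSSZ))))))
  →15  S(S(S(S(S(add(SZ, mul(add(Z, mul(SZ, add(Z, SZ))), SSSZ)))))))
  →16  S(S(S(S(S(S(add(Z, mul(add(Z, mul(SZ, add(Z, SZ))), SSSZ))))))))
  →17  S(S(S(S(S(S(mul(add(Z, mul(SZ, add(Z, SZ))), SSSZ)))))))
  →18  S(S(S(S(S(S(mul(mul(SZ, add(Z, SZ)), SSSZ)))))))
  →19  S(S(S(S(S(S(mul(add(add(Z, SZ), mul(Z, add(Z, SZ))), SSSZ)))))))
  →20  S(S(S(S(S(S(mul(add(SZ, mul(Z, add(Z, SZ))), SSSZ)))))))
  →21  S(S(S(S(S(S(mul(S(add(Z, mul(Z, add(Z, SZ)))), SSSZ)))))))
  →22  S(S(S(S(S(S(add(SSSZ, mul(add(Z, mul(Z, add(Z, SZ))), SSSZ))))))))
  →23  S(S(S(S(S(S(S(add(SSZ, mul(add(Z, mul(Z, add(Z, SZ))), SSSZ)))))))))
  →24  S(S(S(S(S(S(S(S(add(SZ, mul(add(Z, mul(Z, add(Z, SZ))), SSSZ))))))))))
  →25  S(S(S(S(S(S(S(S(S(add(Z, mul(add(Z, mul(Z, add(Z, SZ))), SSSZ)))))))))))
  →26  S(S(S(S(S(S(S(S(S(mul(add(Z, mul(Z, add(Z, SZ))), SSSZ))))))))))
  →27  S(S(S(S(S(S(S(S(S(mul(mul(Z, add(Z, SZ)), SSSZ))))))))))
  →28  S(S(S(S(S(S(S(S(S(mul(Z, SSSZ))))))))))
  →29  S^9(Z)

Answer: SAME — A ⇓ S^9(Z), B ⇓ S^9(Z)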